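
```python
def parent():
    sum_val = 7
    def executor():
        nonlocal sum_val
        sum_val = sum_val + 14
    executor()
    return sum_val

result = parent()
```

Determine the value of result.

Step 1: parent() sets sum_val = 7.
Step 2: executor() uses nonlocal to modify sum_val in parent's scope: sum_val = 7 + 14 = 21.
Step 3: parent() returns the modified sum_val = 21

The answer is 21.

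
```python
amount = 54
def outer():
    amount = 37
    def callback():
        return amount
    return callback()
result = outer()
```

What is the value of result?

Step 1: amount = 54 globally, but outer() defines amount = 37 locally.
Step 2: callback() looks up amount. Not in local scope, so checks enclosing scope (outer) and finds amount = 37.
Step 3: result = 37

The answer is 37.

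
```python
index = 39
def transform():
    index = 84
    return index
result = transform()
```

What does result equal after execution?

Step 1: Global index = 39.
Step 2: transform() creates local index = 84, shadowing the global.
Step 3: Returns local index = 84. result = 84

The answer is 84.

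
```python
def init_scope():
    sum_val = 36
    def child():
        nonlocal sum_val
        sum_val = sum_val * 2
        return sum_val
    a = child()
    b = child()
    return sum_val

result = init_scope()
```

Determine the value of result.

Step 1: sum_val starts at 36.
Step 2: First child(): sum_val = 36 * 2 = 72.
Step 3: Second child(): sum_val = 72 * 2 = 144.
Step 4: result = 144

The answer is 144.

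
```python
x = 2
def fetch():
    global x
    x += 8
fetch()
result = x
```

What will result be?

Step 1: x = 2 globally.
Step 2: fetch() modifies global x: x += 8 = 10.
Step 3: result = 10

The answer is 10.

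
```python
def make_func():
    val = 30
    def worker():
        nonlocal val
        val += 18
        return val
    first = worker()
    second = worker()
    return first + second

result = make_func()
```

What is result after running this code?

Step 1: val starts at 30.
Step 2: First call: val = 30 + 18 = 48, returns 48.
Step 3: Second call: val = 48 + 18 = 66, returns 66.
Step 4: result = 48 + 66 = 114

The answer is 114.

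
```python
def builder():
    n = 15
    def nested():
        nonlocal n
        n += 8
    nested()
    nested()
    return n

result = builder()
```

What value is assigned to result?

Step 1: n starts at 15.
Step 2: nested() is called 2 times, each adding 8.
Step 3: n = 15 + 8 * 2 = 31

The answer is 31.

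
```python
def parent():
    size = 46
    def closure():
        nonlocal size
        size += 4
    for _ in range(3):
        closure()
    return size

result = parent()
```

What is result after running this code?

Step 1: size = 46.
Step 2: closure() is called 3 times in a loop, each adding 4 via nonlocal.
Step 3: size = 46 + 4 * 3 = 58

The answer is 58.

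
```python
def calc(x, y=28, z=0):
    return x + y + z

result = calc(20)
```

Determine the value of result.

Step 1: calc(20) uses defaults y = 28, z = 0.
Step 2: Returns 20 + 28 + 0 = 48.
Step 3: result = 48

The answer is 48.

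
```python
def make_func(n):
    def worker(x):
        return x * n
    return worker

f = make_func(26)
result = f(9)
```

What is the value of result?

Step 1: make_func(26) creates a closure capturing n = 26.
Step 2: f(9) computes 9 * 26 = 234.
Step 3: result = 234

The answer is 234.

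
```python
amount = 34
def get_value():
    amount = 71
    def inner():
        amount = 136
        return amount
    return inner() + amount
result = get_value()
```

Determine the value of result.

Step 1: get_value() has local amount = 71. inner() has local amount = 136.
Step 2: inner() returns its local amount = 136.
Step 3: get_value() returns 136 + its own amount (71) = 207

The answer is 207.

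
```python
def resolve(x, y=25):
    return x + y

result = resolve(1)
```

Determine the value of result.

Step 1: resolve(1) uses default y = 25.
Step 2: Returns 1 + 25 = 26.
Step 3: result = 26

The answer is 26.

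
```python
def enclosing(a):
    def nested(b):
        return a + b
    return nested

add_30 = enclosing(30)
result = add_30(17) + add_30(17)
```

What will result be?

Step 1: add_30 captures a = 30.
Step 2: add_30(17) = 30 + 17 = 47, called twice.
Step 3: result = 47 + 47 = 94

The answer is 94.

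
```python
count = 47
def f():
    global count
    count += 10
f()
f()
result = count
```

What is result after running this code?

Step 1: count = 47.
Step 2: First f(): count = 47 + 10 = 57.
Step 3: Second f(): count = 57 + 10 = 67. result = 67

The answer is 67.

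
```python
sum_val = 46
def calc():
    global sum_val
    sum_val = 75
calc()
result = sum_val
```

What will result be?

Step 1: sum_val = 46 globally.
Step 2: calc() declares global sum_val and sets it to 75.
Step 3: After calc(), global sum_val = 75. result = 75

The answer is 75.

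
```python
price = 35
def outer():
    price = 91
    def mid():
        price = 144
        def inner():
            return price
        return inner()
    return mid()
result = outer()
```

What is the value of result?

Step 1: Three levels of shadowing: global 35, outer 91, mid 144.
Step 2: inner() finds price = 144 in enclosing mid() scope.
Step 3: result = 144

The answer is 144.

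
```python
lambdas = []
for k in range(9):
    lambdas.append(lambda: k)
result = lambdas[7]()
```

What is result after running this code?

Step 1: The loop creates 9 lambdas, all referencing the same variable k.
Step 2: After the loop, k = 8 (final value).
Step 3: lambdas[7]() looks up k at call time and finds 8. This is the late binding gotcha. result = 8

The answer is 8.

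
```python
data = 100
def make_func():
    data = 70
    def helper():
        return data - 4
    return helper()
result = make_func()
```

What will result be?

Step 1: make_func() shadows global data with data = 70.
Step 2: helper() finds data = 70 in enclosing scope, computes 70 - 4 = 66.
Step 3: result = 66

The answer is 66.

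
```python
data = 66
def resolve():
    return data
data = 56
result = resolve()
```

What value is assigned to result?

Step 1: data is first set to 66, then reassigned to 56.
Step 2: resolve() is called after the reassignment, so it looks up the current global data = 56.
Step 3: result = 56

The answer is 56.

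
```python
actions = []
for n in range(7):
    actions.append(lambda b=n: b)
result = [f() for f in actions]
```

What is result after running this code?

Step 1: Default arg b=n captures n at each iteration.
Step 2: Each lambda has its own default: 0, 1, ..., 6.
Step 3: result = [0, 1, 2, 3, 4, 5, 6]

The answer is [0, 1, 2, 3, 4, 5, 6].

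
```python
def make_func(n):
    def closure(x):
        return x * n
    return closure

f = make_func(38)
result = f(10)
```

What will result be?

Step 1: make_func(38) creates a closure capturing n = 38.
Step 2: f(10) computes 10 * 38 = 380.
Step 3: result = 380

The answer is 380.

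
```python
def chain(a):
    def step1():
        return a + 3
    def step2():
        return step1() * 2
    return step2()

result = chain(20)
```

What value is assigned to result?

Step 1: chain(20) captures a = 20.
Step 2: step2() calls step1() which returns 20 + 3 = 23.
Step 3: step2() returns 23 * 2 = 46

The answer is 46.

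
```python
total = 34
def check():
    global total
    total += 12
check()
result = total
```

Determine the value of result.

Step 1: total = 34 globally.
Step 2: check() modifies global total: total += 12 = 46.
Step 3: result = 46

The answer is 46.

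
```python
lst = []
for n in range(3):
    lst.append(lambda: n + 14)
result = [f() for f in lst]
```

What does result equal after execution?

Step 1: All lambdas capture n by reference. After the loop, n = 2.
Step 2: Each call returns 2 + 14 = 16.
Step 3: result = [16, 16, 16]

The answer is [16, 16, 16].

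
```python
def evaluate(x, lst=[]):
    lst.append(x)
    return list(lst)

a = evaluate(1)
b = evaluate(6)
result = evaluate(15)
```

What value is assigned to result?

Step 1: Default list is shared. list() creates copies for return values.
Step 2: Internal list grows: [1] -> [1, 6] -> [1, 6, 15].
Step 3: result = [1, 6, 15]

The answer is [1, 6, 15].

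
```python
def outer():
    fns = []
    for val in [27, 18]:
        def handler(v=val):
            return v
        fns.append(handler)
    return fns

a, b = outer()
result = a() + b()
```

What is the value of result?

Step 1: Default argument v=val captures val at each iteration.
Step 2: a() returns 27 (captured at first iteration), b() returns 18 (captured at second).
Step 3: result = 27 + 18 = 45

The answer is 45.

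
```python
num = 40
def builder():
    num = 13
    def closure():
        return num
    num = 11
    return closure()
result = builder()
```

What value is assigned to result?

Step 1: builder() sets num = 13, then later num = 11.
Step 2: closure() is called after num is reassigned to 11. Closures capture variables by reference, not by value.
Step 3: result = 11

The answer is 11.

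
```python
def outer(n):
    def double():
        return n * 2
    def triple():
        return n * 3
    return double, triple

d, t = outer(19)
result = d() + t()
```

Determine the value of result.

Step 1: Both closures capture the same n = 19.
Step 2: d() = 19 * 2 = 38, t() = 19 * 3 = 57.
Step 3: result = 38 + 57 = 95

The answer is 95.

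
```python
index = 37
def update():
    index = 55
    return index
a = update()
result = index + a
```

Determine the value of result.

Step 1: Global index = 37. update() returns local index = 55.
Step 2: a = 55. Global index still = 37.
Step 3: result = 37 + 55 = 92

The answer is 92.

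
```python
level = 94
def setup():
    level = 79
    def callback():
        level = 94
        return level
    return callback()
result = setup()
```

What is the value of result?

Step 1: Three scopes define level: global (94), setup (79), callback (94).
Step 2: callback() has its own local level = 94, which shadows both enclosing and global.
Step 3: result = 94 (local wins in LEGB)

The answer is 94.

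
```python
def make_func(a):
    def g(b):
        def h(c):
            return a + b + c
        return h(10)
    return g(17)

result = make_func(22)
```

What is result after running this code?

Step 1: a = 22, b = 17, c = 10 across three nested scopes.
Step 2: h() accesses all three via LEGB rule.
Step 3: result = 22 + 17 + 10 = 49

The answer is 49.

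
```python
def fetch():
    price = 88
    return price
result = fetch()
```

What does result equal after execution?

Step 1: fetch() defines price = 88 in its local scope.
Step 2: return price finds the local variable price = 88.
Step 3: result = 88

The answer is 88.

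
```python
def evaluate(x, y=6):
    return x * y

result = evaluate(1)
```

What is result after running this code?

Step 1: evaluate(1) uses default y = 6.
Step 2: Returns 1 * 6 = 6.
Step 3: result = 6

The answer is 6.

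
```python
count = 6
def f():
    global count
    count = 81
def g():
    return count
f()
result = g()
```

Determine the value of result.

Step 1: count = 6.
Step 2: f() sets global count = 81.
Step 3: g() reads global count = 81. result = 81

The answer is 81.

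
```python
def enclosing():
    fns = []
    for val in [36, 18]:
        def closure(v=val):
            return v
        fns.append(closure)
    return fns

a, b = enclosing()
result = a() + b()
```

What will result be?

Step 1: Default argument v=val captures val at each iteration.
Step 2: a() returns 36 (captured at first iteration), b() returns 18 (captured at second).
Step 3: result = 36 + 18 = 54

The answer is 54.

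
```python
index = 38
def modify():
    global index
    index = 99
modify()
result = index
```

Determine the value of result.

Step 1: index = 38 globally.
Step 2: modify() declares global index and sets it to 99.
Step 3: After modify(), global index = 99. result = 99

The answer is 99.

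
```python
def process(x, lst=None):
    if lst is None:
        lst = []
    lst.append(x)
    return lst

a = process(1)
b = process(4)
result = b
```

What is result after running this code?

Step 1: None default with guard creates a NEW list each call.
Step 2: a = [1] (fresh list). b = [4] (another fresh list).
Step 3: result = [4] (this is the fix for mutable default)

The answer is [4].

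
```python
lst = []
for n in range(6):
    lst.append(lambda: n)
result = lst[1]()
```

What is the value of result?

Step 1: The loop creates 6 lambdas, all referencing the same variable n.
Step 2: After the loop, n = 5 (final value).
Step 3: lst[1]() looks up n at call time and finds 5. This is the late binding gotcha. result = 5

The answer is 5.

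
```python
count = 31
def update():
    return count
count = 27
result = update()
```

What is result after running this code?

Step 1: count is first set to 31, then reassigned to 27.
Step 2: update() is called after the reassignment, so it looks up the current global count = 27.
Step 3: result = 27

The answer is 27.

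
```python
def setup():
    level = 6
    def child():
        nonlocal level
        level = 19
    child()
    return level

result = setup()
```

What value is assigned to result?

Step 1: setup() sets level = 6.
Step 2: child() uses nonlocal to reassign level = 19.
Step 3: result = 19

The answer is 19.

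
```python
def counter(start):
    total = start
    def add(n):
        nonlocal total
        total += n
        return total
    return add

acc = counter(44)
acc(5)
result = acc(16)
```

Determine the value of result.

Step 1: counter(44) creates closure with total = 44.
Step 2: First acc(5): total = 44 + 5 = 49.
Step 3: Second acc(16): total = 49 + 16 = 65. result = 65

The answer is 65.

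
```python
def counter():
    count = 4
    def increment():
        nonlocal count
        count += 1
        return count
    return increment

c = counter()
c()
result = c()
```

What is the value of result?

Step 1: counter() creates closure with count = 4.
Step 2: Each c() call increments count via nonlocal. After 2 calls: 4 + 2 = 6.
Step 3: result = 6

The answer is 6.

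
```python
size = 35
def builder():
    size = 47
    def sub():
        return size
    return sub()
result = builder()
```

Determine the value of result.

Step 1: size = 35 globally, but builder() defines size = 47 locally.
Step 2: sub() looks up size. Not in local scope, so checks enclosing scope (builder) and finds size = 47.
Step 3: result = 47

The answer is 47.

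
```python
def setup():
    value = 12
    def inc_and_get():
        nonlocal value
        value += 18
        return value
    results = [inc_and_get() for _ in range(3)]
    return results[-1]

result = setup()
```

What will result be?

Step 1: value = 12.
Step 2: Three calls to inc_and_get(), each adding 18.
Step 3: Last value = 12 + 18 * 3 = 66

The answer is 66.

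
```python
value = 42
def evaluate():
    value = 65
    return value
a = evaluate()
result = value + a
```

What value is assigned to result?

Step 1: Global value = 42. evaluate() returns local value = 65.
Step 2: a = 65. Global value still = 42.
Step 3: result = 42 + 65 = 107

The answer is 107.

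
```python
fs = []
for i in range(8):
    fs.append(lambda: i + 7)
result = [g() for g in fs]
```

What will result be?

Step 1: All lambdas capture i by reference. After the loop, i = 7.
Step 2: Each call returns 7 + 7 = 14.
Step 3: result = [14, 14, 14, 14, 14, 14, 14, 14]

The answer is [14, 14, 14, 14, 14, 14, 14, 14].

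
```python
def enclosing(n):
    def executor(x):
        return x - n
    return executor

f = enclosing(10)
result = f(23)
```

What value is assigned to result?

Step 1: enclosing(10) creates a closure capturing n = 10.
Step 2: f(23) computes 23 - 10 = 13.
Step 3: result = 13

The answer is 13.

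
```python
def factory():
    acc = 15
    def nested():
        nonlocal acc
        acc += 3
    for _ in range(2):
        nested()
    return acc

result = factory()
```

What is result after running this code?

Step 1: acc = 15.
Step 2: nested() is called 2 times in a loop, each adding 3 via nonlocal.
Step 3: acc = 15 + 3 * 2 = 21

The answer is 21.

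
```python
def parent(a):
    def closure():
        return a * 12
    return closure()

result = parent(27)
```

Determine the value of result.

Step 1: parent(27) binds parameter a = 27.
Step 2: closure() accesses a = 27 from enclosing scope.
Step 3: result = 27 * 12 = 324

The answer is 324.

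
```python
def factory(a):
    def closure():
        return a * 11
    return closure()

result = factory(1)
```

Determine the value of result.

Step 1: factory(1) binds parameter a = 1.
Step 2: closure() accesses a = 1 from enclosing scope.
Step 3: result = 1 * 11 = 11

The answer is 11.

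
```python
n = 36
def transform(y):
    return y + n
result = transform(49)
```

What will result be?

Step 1: n = 36 is defined globally.
Step 2: transform(49) uses parameter y = 49 and looks up n from global scope = 36.
Step 3: result = 49 + 36 = 85

The answer is 85.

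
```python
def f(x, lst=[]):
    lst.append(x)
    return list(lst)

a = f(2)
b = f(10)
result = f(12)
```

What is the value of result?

Step 1: Default list is shared. list() creates copies for return values.
Step 2: Internal list grows: [2] -> [2, 10] -> [2, 10, 12].
Step 3: result = [2, 10, 12]

The answer is [2, 10, 12].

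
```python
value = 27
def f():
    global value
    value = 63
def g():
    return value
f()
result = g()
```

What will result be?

Step 1: value = 27.
Step 2: f() sets global value = 63.
Step 3: g() reads global value = 63. result = 63

The answer is 63.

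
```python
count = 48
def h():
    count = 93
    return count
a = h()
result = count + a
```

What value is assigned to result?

Step 1: Global count = 48. h() returns local count = 93.
Step 2: a = 93. Global count still = 48.
Step 3: result = 48 + 93 = 141

The answer is 141.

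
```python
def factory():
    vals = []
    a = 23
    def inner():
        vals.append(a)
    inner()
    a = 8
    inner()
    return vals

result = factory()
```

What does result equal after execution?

Step 1: a = 23. inner() appends current a to vals.
Step 2: First inner(): appends 23. Then a = 8.
Step 3: Second inner(): appends 8 (closure sees updated a). result = [23, 8]

The answer is [23, 8].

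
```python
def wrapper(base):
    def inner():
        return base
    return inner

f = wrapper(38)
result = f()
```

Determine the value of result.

Step 1: wrapper(38) creates closure capturing base = 38.
Step 2: f() returns the captured base = 38.
Step 3: result = 38

The answer is 38.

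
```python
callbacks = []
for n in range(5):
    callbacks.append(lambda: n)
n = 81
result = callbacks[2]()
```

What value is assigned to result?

Step 1: Lambdas capture the variable n by reference, not by value.
Step 2: After the loop, n is reassigned to 81.
Step 3: callbacks[2]() looks up the current n = 81. result = 81

The answer is 81.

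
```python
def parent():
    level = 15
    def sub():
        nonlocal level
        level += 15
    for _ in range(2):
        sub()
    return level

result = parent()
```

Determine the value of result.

Step 1: level = 15.
Step 2: sub() is called 2 times in a loop, each adding 15 via nonlocal.
Step 3: level = 15 + 15 * 2 = 45

The answer is 45.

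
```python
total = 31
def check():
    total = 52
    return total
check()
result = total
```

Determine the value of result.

Step 1: Global total = 31.
Step 2: check() creates local total = 52 (shadow, not modification).
Step 3: After check() returns, global total is unchanged. result = 31

The answer is 31.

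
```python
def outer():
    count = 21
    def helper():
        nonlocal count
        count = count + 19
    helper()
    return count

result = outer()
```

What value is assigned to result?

Step 1: outer() sets count = 21.
Step 2: helper() uses nonlocal to modify count in outer's scope: count = 21 + 19 = 40.
Step 3: outer() returns the modified count = 40

The answer is 40.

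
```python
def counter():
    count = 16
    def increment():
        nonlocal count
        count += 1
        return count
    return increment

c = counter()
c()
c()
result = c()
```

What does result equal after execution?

Step 1: counter() creates closure with count = 16.
Step 2: Each c() call increments count via nonlocal. After 3 calls: 16 + 3 = 19.
Step 3: result = 19

The answer is 19.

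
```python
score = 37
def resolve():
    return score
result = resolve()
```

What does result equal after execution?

Step 1: score = 37 is defined in the global scope.
Step 2: resolve() looks up score. No local score exists, so Python checks the global scope via LEGB rule and finds score = 37.
Step 3: result = 37

The answer is 37.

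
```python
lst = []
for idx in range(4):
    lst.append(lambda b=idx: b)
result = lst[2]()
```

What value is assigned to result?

Step 1: Default argument b=idx captures idx's value at each iteration.
Step 2: lst[2] captured b = 2 when idx was 2.
Step 3: result = 2

The answer is 2.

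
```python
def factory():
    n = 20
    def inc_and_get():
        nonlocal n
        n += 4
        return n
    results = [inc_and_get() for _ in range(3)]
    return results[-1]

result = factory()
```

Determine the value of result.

Step 1: n = 20.
Step 2: Three calls to inc_and_get(), each adding 4.
Step 3: Last value = 20 + 4 * 3 = 32

The answer is 32.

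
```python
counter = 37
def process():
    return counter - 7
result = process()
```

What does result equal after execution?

Step 1: counter = 37 is defined globally.
Step 2: process() looks up counter from global scope = 37, then computes 37 - 7 = 30.
Step 3: result = 30

The answer is 30.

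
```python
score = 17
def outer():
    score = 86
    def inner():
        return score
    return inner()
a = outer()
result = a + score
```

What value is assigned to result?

Step 1: outer() has local score = 86. inner() reads from enclosing.
Step 2: outer() returns 86. Global score = 17 unchanged.
Step 3: result = 86 + 17 = 103

The answer is 103.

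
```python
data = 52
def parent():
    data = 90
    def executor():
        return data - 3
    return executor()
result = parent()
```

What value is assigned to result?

Step 1: parent() shadows global data with data = 90.
Step 2: executor() finds data = 90 in enclosing scope, computes 90 - 3 = 87.
Step 3: result = 87

The answer is 87.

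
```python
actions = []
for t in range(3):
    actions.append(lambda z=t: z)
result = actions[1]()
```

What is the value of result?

Step 1: Default argument z=t captures t's value at each iteration.
Step 2: actions[1] captured z = 1 when t was 1.
Step 3: result = 1

The answer is 1.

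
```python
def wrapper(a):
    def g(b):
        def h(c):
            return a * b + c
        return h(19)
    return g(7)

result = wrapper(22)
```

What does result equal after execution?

Step 1: a = 22, b = 7, c = 19.
Step 2: h() computes a * b + c = 22 * 7 + 19 = 173.
Step 3: result = 173

The answer is 173.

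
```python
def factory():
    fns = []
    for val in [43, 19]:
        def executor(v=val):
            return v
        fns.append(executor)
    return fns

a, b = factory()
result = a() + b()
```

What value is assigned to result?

Step 1: Default argument v=val captures val at each iteration.
Step 2: a() returns 43 (captured at first iteration), b() returns 19 (captured at second).
Step 3: result = 43 + 19 = 62

The answer is 62.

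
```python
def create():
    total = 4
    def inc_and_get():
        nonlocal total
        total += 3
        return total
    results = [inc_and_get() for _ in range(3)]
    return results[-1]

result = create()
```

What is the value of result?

Step 1: total = 4.
Step 2: Three calls to inc_and_get(), each adding 3.
Step 3: Last value = 4 + 3 * 3 = 13

The answer is 13.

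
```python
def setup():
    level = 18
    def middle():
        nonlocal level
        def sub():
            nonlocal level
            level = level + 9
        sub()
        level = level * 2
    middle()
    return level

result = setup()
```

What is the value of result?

Step 1: level = 18.
Step 2: sub() adds 9: level = 18 + 9 = 27.
Step 3: middle() doubles: level = 27 * 2 = 54.
Step 4: result = 54

The answer is 54.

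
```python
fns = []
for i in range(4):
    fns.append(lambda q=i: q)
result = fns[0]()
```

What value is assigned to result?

Step 1: Default argument q=i captures i's value at each iteration.
Step 2: fns[0] captured q = 0 when i was 0.
Step 3: result = 0

The answer is 0.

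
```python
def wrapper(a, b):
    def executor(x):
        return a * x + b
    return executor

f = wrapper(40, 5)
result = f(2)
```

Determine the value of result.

Step 1: wrapper(40, 5) captures a = 40, b = 5.
Step 2: f(2) computes 40 * 2 + 5 = 85.
Step 3: result = 85

The answer is 85.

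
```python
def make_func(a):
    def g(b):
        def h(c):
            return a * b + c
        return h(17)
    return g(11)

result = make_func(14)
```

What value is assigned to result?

Step 1: a = 14, b = 11, c = 17.
Step 2: h() computes a * b + c = 14 * 11 + 17 = 171.
Step 3: result = 171

The answer is 171.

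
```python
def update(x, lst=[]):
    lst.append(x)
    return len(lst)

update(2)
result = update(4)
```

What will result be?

Step 1: Mutable default list persists between calls.
Step 2: First call: lst = [2], len = 1. Second call: lst = [2, 4], len = 2.
Step 3: result = 2

The answer is 2.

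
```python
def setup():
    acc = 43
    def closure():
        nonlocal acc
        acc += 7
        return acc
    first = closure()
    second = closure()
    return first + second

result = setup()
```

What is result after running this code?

Step 1: acc starts at 43.
Step 2: First call: acc = 43 + 7 = 50, returns 50.
Step 3: Second call: acc = 50 + 7 = 57, returns 57.
Step 4: result = 50 + 57 = 107

The answer is 107.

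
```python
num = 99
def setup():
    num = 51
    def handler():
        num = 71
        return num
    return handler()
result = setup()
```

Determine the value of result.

Step 1: Three scopes define num: global (99), setup (51), handler (71).
Step 2: handler() has its own local num = 71, which shadows both enclosing and global.
Step 3: result = 71 (local wins in LEGB)

The answer is 71.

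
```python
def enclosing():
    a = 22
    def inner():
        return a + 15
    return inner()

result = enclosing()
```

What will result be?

Step 1: enclosing() defines a = 22.
Step 2: inner() reads a = 22 from enclosing scope, returns 22 + 15 = 37.
Step 3: result = 37

The answer is 37.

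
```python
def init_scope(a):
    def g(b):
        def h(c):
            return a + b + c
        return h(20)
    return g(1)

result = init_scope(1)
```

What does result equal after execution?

Step 1: a = 1, b = 1, c = 20 across three nested scopes.
Step 2: h() accesses all three via LEGB rule.
Step 3: result = 1 + 1 + 20 = 22

The answer is 22.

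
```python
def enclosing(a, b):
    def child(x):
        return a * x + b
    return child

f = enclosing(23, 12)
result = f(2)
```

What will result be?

Step 1: enclosing(23, 12) captures a = 23, b = 12.
Step 2: f(2) computes 23 * 2 + 12 = 58.
Step 3: result = 58

The answer is 58.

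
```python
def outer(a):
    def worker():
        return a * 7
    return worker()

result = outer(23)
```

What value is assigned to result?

Step 1: outer(23) binds parameter a = 23.
Step 2: worker() accesses a = 23 from enclosing scope.
Step 3: result = 23 * 7 = 161

The answer is 161.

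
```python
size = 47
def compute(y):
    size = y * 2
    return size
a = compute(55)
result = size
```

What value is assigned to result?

Step 1: Global size = 47.
Step 2: compute(55) creates local size = 55 * 2 = 110.
Step 3: Global size unchanged because no global keyword. result = 47

The answer is 47.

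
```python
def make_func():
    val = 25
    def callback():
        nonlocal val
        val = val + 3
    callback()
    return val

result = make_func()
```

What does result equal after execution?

Step 1: make_func() sets val = 25.
Step 2: callback() uses nonlocal to modify val in make_func's scope: val = 25 + 3 = 28.
Step 3: make_func() returns the modified val = 28

The answer is 28.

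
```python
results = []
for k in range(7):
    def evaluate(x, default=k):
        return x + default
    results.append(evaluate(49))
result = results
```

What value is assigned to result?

Step 1: Default argument default=k is evaluated at function definition time.
Step 2: Each iteration creates evaluate with default = current k value.
Step 3: evaluate(49) returns 49 + default. results = [49, 50, 51, 52, 53, 54, 55]

The answer is [49, 50, 51, 52, 53, 54, 55].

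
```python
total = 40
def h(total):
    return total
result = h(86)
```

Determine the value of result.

Step 1: Global total = 40.
Step 2: h(86) takes parameter total = 86, which shadows the global.
Step 3: result = 86

The answer is 86.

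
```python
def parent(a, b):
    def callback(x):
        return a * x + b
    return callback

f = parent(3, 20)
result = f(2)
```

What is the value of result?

Step 1: parent(3, 20) captures a = 3, b = 20.
Step 2: f(2) computes 3 * 2 + 20 = 26.
Step 3: result = 26

The answer is 26.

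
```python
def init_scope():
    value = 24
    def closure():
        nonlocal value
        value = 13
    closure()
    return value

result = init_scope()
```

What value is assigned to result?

Step 1: init_scope() sets value = 24.
Step 2: closure() uses nonlocal to reassign value = 13.
Step 3: result = 13

The answer is 13.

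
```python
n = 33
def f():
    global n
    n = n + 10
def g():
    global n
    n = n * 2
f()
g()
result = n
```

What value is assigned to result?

Step 1: n = 33.
Step 2: f() adds 10: n = 33 + 10 = 43.
Step 3: g() doubles: n = 43 * 2 = 86.
Step 4: result = 86

The answer is 86.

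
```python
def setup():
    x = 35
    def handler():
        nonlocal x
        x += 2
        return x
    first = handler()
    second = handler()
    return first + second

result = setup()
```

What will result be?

Step 1: x starts at 35.
Step 2: First call: x = 35 + 2 = 37, returns 37.
Step 3: Second call: x = 37 + 2 = 39, returns 39.
Step 4: result = 37 + 39 = 76

The answer is 76.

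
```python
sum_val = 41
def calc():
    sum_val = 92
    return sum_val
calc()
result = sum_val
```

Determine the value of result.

Step 1: sum_val = 41 globally.
Step 2: calc() creates a LOCAL sum_val = 92 (no global keyword!).
Step 3: The global sum_val is unchanged. result = 41

The answer is 41.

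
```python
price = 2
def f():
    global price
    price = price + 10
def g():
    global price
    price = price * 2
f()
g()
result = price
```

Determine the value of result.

Step 1: price = 2.
Step 2: f() adds 10: price = 2 + 10 = 12.
Step 3: g() doubles: price = 12 * 2 = 24.
Step 4: result = 24

The answer is 24.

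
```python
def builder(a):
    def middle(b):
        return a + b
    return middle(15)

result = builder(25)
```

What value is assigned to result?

Step 1: builder(25) passes a = 25.
Step 2: middle(15) has b = 15, reads a = 25 from enclosing.
Step 3: result = 25 + 15 = 40

The answer is 40.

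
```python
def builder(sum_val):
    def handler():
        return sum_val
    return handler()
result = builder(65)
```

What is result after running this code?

Step 1: builder(65) binds parameter sum_val = 65.
Step 2: handler() looks up sum_val in enclosing scope and finds the parameter sum_val = 65.
Step 3: result = 65

The answer is 65.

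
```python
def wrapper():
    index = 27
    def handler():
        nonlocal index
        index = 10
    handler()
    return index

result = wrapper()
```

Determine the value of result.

Step 1: wrapper() sets index = 27.
Step 2: handler() uses nonlocal to reassign index = 10.
Step 3: result = 10

The answer is 10.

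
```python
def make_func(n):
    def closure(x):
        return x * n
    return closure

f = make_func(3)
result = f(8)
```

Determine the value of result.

Step 1: make_func(3) creates a closure capturing n = 3.
Step 2: f(8) computes 8 * 3 = 24.
Step 3: result = 24

The answer is 24.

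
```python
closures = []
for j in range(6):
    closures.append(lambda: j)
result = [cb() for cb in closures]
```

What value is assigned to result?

Step 1: All 6 lambdas share the same variable j.
Step 2: After the loop, j = 5.
Step 3: Each call returns 5. result = [5, 5, 5, 5, 5, 5]

The answer is [5, 5, 5, 5, 5, 5].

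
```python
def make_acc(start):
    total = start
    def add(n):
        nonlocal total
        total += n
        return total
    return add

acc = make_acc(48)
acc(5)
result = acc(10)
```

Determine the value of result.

Step 1: make_acc(48) creates closure with total = 48.
Step 2: First acc(5): total = 48 + 5 = 53.
Step 3: Second acc(10): total = 53 + 10 = 63. result = 63

The answer is 63.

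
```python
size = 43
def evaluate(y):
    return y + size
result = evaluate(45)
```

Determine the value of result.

Step 1: size = 43 is defined globally.
Step 2: evaluate(45) uses parameter y = 45 and looks up size from global scope = 43.
Step 3: result = 45 + 43 = 88

The answer is 88.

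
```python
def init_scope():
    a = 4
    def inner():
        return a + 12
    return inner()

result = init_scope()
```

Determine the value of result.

Step 1: init_scope() defines a = 4.
Step 2: inner() reads a = 4 from enclosing scope, returns 4 + 12 = 16.
Step 3: result = 16

The answer is 16.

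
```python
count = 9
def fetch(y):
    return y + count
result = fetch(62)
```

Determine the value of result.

Step 1: count = 9 is defined globally.
Step 2: fetch(62) uses parameter y = 62 and looks up count from global scope = 9.
Step 3: result = 62 + 9 = 71

The answer is 71.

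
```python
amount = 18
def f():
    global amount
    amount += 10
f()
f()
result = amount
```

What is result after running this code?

Step 1: amount = 18.
Step 2: First f(): amount = 18 + 10 = 28.
Step 3: Second f(): amount = 28 + 10 = 38. result = 38

The answer is 38.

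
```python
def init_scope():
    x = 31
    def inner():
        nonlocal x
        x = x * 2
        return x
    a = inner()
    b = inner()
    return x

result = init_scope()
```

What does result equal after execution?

Step 1: x starts at 31.
Step 2: First inner(): x = 31 * 2 = 62.
Step 3: Second inner(): x = 62 * 2 = 124.
Step 4: result = 124

The answer is 124.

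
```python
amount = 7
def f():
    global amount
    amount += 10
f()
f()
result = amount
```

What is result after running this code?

Step 1: amount = 7.
Step 2: First f(): amount = 7 + 10 = 17.
Step 3: Second f(): amount = 17 + 10 = 27. result = 27

The answer is 27.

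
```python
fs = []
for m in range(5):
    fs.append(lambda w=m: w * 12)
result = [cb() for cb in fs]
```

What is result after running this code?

Step 1: Default arg w=m captures m at each iteration.
Step 2: fs[k] has w defaulting to k, returns k * 12.
Step 3: result = [0, 12, 24, 36, 48]

The answer is [0, 12, 24, 36, 48].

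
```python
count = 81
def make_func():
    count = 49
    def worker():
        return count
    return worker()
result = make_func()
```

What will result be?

Step 1: count = 81 globally, but make_func() defines count = 49 locally.
Step 2: worker() looks up count. Not in local scope, so checks enclosing scope (make_func) and finds count = 49.
Step 3: result = 49

The answer is 49.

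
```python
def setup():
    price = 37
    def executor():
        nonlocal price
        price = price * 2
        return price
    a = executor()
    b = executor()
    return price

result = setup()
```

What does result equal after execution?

Step 1: price starts at 37.
Step 2: First executor(): price = 37 * 2 = 74.
Step 3: Second executor(): price = 74 * 2 = 148.
Step 4: result = 148

The answer is 148.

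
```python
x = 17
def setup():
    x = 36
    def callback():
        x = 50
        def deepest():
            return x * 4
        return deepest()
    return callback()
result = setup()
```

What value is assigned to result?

Step 1: deepest() looks up x through LEGB: not local, finds x = 50 in enclosing callback().
Step 2: Returns 50 * 4 = 200.
Step 3: result = 200

The answer is 200.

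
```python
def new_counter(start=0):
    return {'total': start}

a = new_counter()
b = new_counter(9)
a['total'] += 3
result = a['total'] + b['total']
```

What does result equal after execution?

Step 1: new_counter() returns a new dict each call (immutable default 0).
Step 2: a = {'total': 0}, b = {'total': 9}.
Step 3: a['total'] += 3 = 3. result = 3 + 9 = 12

The answer is 12.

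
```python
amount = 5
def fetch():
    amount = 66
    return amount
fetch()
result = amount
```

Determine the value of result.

Step 1: Global amount = 5.
Step 2: fetch() creates local amount = 66 (shadow, not modification).
Step 3: After fetch() returns, global amount is unchanged. result = 5

The answer is 5.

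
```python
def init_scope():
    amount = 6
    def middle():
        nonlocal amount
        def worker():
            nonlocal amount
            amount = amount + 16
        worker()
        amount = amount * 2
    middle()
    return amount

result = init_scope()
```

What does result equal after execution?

Step 1: amount = 6.
Step 2: worker() adds 16: amount = 6 + 16 = 22.
Step 3: middle() doubles: amount = 22 * 2 = 44.
Step 4: result = 44

The answer is 44.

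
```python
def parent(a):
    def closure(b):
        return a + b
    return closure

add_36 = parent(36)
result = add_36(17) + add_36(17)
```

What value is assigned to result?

Step 1: add_36 captures a = 36.
Step 2: add_36(17) = 36 + 17 = 53, called twice.
Step 3: result = 53 + 53 = 106

The answer is 106.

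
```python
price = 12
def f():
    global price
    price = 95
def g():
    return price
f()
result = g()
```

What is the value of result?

Step 1: price = 12.
Step 2: f() sets global price = 95.
Step 3: g() reads global price = 95. result = 95

The answer is 95.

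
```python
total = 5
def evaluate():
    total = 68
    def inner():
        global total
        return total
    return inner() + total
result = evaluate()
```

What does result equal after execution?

Step 1: Global total = 5. evaluate() shadows with local total = 68.
Step 2: inner() uses global keyword, so inner() returns global total = 5.
Step 3: evaluate() returns 5 + 68 = 73

The answer is 73.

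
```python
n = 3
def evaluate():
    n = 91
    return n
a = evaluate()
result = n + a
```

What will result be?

Step 1: Global n = 3. evaluate() returns local n = 91.
Step 2: a = 91. Global n still = 3.
Step 3: result = 3 + 91 = 94

The answer is 94.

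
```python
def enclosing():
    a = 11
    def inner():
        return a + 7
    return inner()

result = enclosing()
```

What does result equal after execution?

Step 1: enclosing() defines a = 11.
Step 2: inner() reads a = 11 from enclosing scope, returns 11 + 7 = 18.
Step 3: result = 18

The answer is 18.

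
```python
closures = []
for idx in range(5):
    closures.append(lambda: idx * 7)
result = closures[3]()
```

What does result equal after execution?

Step 1: All lambdas reference the same variable idx (late binding).
Step 2: After the loop, idx = 4. Every lambda returns idx * 7.
Step 3: closures[3]() = 4 * 7 = 28

The answer is 28.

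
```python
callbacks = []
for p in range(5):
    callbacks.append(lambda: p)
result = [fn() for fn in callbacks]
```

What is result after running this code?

Step 1: All 5 lambdas share the same variable p.
Step 2: After the loop, p = 4.
Step 3: Each call returns 4. result = [4, 4, 4, 4, 4]

The answer is [4, 4, 4, 4, 4].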